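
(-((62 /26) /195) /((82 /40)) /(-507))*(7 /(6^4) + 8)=321625 /3414638916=0.00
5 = 5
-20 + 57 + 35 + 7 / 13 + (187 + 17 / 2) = 268.04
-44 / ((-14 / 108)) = 2376 / 7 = 339.43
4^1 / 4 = 1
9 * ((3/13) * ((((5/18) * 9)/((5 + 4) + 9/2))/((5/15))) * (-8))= -120/13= -9.23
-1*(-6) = 6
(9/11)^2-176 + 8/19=-402117/2299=-174.91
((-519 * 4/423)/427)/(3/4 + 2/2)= -2768/421449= -0.01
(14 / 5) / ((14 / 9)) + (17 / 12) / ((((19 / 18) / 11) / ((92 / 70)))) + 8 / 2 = 3352 / 133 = 25.20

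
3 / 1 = 3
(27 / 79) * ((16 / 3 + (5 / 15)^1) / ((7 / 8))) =2.21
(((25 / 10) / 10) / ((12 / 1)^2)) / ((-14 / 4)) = -1 / 2016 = -0.00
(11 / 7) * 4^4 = 2816 / 7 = 402.29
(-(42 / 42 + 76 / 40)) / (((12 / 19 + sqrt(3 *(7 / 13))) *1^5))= 14326 / 9515-10469 *sqrt(273) / 57090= -1.52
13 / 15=0.87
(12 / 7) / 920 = 3 / 1610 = 0.00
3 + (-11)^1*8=-85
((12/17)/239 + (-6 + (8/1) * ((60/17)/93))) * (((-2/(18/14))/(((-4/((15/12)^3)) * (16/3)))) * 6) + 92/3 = 4991688487/193463808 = 25.80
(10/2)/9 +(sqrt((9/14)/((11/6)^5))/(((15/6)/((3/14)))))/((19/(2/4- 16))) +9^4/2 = 3281.04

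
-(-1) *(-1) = -1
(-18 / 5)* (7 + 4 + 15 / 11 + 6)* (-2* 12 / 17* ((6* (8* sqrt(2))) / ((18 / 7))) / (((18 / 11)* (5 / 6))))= 542976* sqrt(2) / 425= 1806.79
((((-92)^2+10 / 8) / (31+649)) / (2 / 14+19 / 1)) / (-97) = -237027 / 35354560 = -0.01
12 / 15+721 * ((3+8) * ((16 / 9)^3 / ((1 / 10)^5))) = 16242688002916 / 3645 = 4456155830.70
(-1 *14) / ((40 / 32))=-56 / 5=-11.20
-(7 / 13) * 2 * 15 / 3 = -70 / 13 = -5.38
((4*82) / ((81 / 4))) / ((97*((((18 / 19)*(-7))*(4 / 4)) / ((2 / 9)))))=-0.01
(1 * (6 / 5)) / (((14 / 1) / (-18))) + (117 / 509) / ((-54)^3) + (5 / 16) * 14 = 2.83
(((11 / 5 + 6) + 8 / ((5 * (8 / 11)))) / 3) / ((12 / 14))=182 / 45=4.04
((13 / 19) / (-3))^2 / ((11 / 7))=1183 / 35739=0.03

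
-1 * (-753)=753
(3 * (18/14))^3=19683/343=57.38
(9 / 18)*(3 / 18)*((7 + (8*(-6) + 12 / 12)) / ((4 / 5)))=-25 / 6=-4.17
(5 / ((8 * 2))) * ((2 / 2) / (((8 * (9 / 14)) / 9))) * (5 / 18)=175 / 1152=0.15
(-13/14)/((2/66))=-429/14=-30.64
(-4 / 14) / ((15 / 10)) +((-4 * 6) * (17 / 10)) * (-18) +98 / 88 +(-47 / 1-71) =2852033 / 4620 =617.32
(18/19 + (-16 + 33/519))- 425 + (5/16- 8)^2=-320509441/841472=-380.89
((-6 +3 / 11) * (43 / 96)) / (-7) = 129 / 352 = 0.37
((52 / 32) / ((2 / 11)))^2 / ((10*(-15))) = -0.53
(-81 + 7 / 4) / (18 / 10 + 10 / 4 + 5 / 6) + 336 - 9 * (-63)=273369 / 308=887.56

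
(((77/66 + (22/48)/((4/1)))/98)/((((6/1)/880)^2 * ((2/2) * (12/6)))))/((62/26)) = 1612325/27342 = 58.97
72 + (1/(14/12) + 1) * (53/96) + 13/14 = 49697/672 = 73.95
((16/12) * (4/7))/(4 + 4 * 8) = 0.02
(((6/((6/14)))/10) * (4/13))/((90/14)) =196/2925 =0.07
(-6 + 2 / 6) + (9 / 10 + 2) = -83 / 30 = -2.77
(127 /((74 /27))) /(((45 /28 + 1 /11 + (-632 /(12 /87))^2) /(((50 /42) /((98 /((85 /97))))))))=1781175 /75812217629561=0.00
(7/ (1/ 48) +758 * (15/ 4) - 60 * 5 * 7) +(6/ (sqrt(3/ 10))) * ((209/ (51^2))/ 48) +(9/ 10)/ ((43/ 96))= 209 * sqrt(30)/ 62424 +464619/ 430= 1080.53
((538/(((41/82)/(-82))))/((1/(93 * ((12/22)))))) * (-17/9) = 92996528/11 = 8454229.82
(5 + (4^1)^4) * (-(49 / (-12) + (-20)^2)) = -413337 / 4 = -103334.25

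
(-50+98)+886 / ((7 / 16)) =14512 / 7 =2073.14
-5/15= -1/3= -0.33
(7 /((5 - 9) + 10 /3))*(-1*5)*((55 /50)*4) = 231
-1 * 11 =-11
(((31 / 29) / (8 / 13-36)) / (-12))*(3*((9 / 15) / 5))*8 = 1209 / 166750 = 0.01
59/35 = 1.69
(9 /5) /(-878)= -9 /4390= -0.00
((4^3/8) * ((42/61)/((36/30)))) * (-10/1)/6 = -1400/183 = -7.65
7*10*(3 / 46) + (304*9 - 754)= 45691 / 23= 1986.57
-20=-20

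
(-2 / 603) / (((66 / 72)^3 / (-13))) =4992 / 89177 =0.06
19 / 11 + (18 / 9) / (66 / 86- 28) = 21303 / 12881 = 1.65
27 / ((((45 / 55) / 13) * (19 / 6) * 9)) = 286 / 19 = 15.05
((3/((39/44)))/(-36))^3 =-1331/1601613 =-0.00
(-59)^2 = 3481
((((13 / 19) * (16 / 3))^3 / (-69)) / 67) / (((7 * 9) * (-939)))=8998912 / 50647102217523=0.00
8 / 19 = 0.42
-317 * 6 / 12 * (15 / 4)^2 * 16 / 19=-71325 / 38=-1876.97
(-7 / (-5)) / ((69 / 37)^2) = 9583 / 23805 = 0.40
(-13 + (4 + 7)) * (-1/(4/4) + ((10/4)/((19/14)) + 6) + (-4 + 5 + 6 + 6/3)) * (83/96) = -24983/912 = -27.39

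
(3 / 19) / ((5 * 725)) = 3 / 68875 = 0.00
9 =9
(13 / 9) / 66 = 13 / 594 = 0.02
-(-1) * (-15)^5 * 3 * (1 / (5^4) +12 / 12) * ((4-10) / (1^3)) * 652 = 8926284240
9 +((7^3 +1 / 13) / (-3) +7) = -3836 / 39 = -98.36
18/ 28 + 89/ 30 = 379/ 105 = 3.61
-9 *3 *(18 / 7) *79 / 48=-6399 / 56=-114.27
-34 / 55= -0.62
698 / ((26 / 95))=33155 / 13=2550.38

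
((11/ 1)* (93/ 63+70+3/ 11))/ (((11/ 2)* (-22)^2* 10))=0.03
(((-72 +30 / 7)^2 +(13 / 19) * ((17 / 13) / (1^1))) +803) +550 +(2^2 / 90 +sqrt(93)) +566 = 6514.81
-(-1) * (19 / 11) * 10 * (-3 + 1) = -380 / 11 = -34.55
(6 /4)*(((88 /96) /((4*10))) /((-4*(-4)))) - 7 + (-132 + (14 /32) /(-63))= -6405341 /46080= -139.00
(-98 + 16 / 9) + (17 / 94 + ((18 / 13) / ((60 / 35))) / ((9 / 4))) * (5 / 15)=-352091 / 3666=-96.04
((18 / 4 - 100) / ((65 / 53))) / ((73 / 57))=-577011 / 9490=-60.80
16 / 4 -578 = -574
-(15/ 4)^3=-3375/ 64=-52.73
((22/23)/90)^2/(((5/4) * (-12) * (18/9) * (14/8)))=-242/112478625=-0.00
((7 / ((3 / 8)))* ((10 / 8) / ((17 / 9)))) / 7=30 / 17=1.76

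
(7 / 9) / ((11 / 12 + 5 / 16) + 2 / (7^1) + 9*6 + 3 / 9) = 784 / 56295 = 0.01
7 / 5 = 1.40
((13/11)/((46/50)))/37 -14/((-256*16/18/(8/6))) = 279781/2396416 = 0.12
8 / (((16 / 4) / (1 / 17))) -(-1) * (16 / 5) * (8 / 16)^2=78 / 85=0.92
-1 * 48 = -48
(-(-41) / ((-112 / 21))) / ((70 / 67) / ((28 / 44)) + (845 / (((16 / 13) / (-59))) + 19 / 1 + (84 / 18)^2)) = 0.00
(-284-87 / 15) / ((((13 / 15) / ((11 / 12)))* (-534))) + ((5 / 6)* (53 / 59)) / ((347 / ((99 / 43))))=0.58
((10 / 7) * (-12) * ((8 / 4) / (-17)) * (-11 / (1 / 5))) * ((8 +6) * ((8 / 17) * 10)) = -2112000 / 289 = -7307.96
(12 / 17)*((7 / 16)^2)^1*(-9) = -1323 / 1088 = -1.22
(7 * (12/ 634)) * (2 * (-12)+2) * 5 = -4620/ 317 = -14.57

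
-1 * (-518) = 518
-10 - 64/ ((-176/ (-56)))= -334/ 11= -30.36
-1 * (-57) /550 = 0.10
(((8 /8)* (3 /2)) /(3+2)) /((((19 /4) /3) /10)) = 1.89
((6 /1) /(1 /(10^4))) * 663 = 39780000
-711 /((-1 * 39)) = 237 /13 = 18.23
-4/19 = -0.21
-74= -74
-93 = -93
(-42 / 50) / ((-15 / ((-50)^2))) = 140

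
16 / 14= 1.14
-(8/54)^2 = -16/729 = -0.02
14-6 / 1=8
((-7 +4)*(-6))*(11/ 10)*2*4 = 792/ 5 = 158.40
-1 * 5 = -5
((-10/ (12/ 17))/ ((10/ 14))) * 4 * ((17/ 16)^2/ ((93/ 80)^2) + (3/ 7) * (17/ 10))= -16096433/ 129735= -124.07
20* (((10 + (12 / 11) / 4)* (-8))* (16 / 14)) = -144640 / 77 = -1878.44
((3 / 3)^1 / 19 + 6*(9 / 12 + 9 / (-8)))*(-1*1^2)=167 / 76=2.20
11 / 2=5.50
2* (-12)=-24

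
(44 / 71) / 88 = 1 / 142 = 0.01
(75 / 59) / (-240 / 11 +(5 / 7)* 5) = -1155 / 16579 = -0.07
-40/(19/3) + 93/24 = -371/152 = -2.44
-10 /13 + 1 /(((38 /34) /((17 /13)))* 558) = -105731 /137826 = -0.77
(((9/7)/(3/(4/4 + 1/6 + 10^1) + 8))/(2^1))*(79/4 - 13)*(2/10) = 16281/155120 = 0.10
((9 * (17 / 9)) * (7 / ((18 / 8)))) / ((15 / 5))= 476 / 27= 17.63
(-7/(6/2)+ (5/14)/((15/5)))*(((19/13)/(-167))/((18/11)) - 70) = 84805739/547092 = 155.01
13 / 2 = 6.50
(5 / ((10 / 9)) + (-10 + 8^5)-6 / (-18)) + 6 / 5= 982921 / 30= 32764.03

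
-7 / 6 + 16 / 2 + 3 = 59 / 6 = 9.83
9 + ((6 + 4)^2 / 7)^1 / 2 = 113 / 7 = 16.14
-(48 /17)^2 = -2304 /289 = -7.97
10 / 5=2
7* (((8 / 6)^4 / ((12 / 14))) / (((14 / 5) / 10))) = 22400 / 243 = 92.18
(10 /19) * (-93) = -48.95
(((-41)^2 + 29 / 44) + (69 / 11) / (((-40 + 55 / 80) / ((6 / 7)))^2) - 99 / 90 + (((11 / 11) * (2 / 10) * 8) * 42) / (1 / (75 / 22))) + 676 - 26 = 2559.65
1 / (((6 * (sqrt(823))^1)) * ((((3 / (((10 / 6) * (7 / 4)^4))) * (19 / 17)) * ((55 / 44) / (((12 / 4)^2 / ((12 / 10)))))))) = 204085 * sqrt(823) / 36027648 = 0.16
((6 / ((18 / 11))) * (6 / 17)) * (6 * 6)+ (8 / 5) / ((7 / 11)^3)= 1539296 / 29155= 52.80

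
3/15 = 0.20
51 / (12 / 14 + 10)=357 / 76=4.70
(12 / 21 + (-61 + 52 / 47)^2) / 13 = 55478411 / 201019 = 275.99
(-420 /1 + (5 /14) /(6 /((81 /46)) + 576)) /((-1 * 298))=91986585 /65266768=1.41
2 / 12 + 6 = 37 / 6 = 6.17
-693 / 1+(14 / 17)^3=-3401965 / 4913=-692.44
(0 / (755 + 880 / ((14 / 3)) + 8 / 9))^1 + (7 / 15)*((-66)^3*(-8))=5366592 / 5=1073318.40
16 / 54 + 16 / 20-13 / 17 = 0.33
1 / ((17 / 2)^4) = 16 / 83521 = 0.00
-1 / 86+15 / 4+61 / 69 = 54859 / 11868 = 4.62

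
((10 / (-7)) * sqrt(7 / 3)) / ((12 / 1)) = -5 * sqrt(21) / 126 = -0.18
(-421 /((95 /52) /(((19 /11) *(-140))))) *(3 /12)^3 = 38311 /44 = 870.70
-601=-601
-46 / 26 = -23 / 13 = -1.77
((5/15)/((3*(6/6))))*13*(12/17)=52/51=1.02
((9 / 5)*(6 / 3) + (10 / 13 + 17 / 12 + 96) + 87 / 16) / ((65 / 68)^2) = 96681193 / 823875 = 117.35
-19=-19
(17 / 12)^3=4913 / 1728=2.84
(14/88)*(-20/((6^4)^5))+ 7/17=281524199884848557/683701628291776512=0.41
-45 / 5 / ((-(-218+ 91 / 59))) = -59 / 1419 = -0.04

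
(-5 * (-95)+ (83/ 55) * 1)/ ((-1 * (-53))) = 26208/ 2915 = 8.99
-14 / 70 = -1 / 5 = -0.20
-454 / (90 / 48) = -3632 / 15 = -242.13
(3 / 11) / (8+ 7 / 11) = 3 / 95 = 0.03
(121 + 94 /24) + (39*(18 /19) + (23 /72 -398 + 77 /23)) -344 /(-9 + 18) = -8517019 /31464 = -270.69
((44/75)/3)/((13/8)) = 352/2925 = 0.12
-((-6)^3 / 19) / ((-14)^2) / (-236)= -27 / 109858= -0.00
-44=-44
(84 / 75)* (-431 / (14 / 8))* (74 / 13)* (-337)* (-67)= -11522154016 / 325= -35452781.59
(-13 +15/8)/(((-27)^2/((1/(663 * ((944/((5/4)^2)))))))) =-2225/58401368064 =-0.00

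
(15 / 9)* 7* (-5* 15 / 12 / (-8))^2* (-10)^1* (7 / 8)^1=-765625 / 12288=-62.31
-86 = -86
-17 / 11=-1.55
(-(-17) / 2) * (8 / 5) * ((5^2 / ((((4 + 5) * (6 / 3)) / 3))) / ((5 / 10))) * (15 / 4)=425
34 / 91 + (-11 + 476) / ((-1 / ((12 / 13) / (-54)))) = 2272 / 273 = 8.32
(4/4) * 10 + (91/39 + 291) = 910/3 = 303.33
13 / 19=0.68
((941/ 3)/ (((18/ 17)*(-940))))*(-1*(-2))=-15997/ 25380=-0.63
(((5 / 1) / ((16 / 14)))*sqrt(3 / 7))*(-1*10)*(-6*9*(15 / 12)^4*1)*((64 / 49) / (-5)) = -84375*sqrt(21) / 392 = -986.36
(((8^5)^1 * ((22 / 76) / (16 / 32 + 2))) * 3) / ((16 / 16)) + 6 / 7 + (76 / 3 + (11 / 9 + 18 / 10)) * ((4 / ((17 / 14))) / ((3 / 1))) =696824710 / 61047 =11414.56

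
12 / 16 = 3 / 4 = 0.75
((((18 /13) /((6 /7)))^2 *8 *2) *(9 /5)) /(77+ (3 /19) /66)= 8848224 /9066005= 0.98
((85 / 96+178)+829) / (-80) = -96757 / 7680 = -12.60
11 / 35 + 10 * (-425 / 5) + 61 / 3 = -87082 / 105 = -829.35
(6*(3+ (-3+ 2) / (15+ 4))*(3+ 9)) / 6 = 672 / 19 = 35.37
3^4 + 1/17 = 1378/17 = 81.06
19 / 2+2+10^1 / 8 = 51 / 4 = 12.75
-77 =-77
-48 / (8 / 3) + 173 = 155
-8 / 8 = -1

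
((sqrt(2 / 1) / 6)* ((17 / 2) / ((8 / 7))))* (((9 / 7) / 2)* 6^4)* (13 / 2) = 53703* sqrt(2) / 8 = 9493.44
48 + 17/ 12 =593/ 12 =49.42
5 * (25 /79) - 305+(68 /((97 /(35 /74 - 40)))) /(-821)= -70621402380 /232778951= -303.38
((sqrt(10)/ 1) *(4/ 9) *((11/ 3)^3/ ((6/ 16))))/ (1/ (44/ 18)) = 937024 *sqrt(10)/ 6561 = 451.63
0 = 0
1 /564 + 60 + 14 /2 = 37789 /564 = 67.00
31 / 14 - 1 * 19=-235 / 14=-16.79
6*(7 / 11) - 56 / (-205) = 4.09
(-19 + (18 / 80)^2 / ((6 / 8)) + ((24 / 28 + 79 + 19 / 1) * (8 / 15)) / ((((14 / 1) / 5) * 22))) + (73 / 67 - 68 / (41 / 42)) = -153948363127 / 1776759600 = -86.65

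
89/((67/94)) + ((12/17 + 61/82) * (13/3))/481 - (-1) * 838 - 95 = 8997453305/10367178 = 867.88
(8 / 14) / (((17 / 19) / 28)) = 304 / 17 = 17.88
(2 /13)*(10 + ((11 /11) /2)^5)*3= 4.63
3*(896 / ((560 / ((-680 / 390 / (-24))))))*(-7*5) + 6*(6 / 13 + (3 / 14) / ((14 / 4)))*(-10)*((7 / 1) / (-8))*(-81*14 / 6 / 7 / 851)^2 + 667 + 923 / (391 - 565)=100648930861 / 154959441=649.52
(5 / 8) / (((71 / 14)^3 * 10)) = 343 / 715822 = 0.00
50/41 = 1.22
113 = 113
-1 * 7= -7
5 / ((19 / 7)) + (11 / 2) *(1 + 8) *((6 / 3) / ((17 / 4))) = 8119 / 323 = 25.14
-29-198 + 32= -195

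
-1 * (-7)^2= -49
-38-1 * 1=-39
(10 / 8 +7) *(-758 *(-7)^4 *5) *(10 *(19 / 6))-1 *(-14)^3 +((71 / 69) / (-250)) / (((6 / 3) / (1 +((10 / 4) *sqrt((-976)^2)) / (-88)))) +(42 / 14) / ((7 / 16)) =-526278636455886 / 221375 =-2377317386.59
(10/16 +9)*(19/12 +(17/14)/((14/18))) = 20339/672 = 30.27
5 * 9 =45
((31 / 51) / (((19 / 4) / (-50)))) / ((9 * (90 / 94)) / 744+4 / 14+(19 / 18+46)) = -60704448 / 449261023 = -0.14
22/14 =11/7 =1.57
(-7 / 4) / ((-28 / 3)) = 3 / 16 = 0.19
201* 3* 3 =1809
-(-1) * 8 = 8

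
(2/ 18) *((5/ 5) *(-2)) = -2/ 9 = -0.22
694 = 694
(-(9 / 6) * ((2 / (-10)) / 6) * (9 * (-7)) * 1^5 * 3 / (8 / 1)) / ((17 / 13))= -2457 / 2720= -0.90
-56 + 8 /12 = -166 /3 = -55.33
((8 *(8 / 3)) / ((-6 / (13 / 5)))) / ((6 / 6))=-416 / 45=-9.24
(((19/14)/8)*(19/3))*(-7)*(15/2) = -56.41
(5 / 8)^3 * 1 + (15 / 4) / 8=365 / 512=0.71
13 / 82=0.16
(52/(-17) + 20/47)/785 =-2104/627215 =-0.00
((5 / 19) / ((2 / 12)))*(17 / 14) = 255 / 133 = 1.92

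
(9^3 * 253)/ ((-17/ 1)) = -184437/ 17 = -10849.24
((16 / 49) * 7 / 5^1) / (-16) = -1 / 35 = -0.03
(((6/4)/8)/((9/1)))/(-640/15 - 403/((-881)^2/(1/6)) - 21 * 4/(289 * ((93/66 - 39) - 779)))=-4029738653485/8252852652389176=-0.00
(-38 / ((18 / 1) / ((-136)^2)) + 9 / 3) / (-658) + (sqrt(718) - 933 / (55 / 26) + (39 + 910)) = sqrt(718) + 184769749 / 325710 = 594.08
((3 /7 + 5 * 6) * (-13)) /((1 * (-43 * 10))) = 2769 /3010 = 0.92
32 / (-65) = -32 / 65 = -0.49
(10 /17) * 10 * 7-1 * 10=530 /17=31.18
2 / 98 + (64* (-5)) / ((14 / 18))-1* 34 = -21825 / 49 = -445.41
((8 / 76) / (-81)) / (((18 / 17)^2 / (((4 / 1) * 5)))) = -2890 / 124659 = -0.02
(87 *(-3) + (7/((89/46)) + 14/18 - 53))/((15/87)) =-7191797/4005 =-1795.70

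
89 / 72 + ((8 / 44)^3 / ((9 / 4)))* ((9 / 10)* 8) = 601511 / 479160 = 1.26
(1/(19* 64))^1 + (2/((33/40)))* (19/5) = 369697/40128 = 9.21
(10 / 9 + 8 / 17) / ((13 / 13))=242 / 153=1.58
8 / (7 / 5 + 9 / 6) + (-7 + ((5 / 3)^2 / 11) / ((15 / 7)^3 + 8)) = -2560772 / 605781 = -4.23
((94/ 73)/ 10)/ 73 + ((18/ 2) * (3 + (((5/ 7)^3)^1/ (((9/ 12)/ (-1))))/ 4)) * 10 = 259.07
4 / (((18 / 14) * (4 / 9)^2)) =63 / 4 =15.75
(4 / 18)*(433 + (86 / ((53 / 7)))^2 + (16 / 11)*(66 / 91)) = 287862910 / 2300571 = 125.13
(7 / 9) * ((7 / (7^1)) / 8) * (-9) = -7 / 8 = -0.88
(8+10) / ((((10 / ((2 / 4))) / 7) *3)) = 21 / 10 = 2.10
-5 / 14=-0.36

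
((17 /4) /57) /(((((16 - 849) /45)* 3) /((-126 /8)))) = 45 /2128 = 0.02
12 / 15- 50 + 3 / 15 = -49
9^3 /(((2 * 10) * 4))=729 /80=9.11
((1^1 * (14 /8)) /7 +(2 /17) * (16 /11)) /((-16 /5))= -1575 /11968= -0.13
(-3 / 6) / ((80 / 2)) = -1 / 80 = -0.01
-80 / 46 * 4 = -160 / 23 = -6.96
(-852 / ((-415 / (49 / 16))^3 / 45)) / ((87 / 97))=7292237967 / 424494668800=0.02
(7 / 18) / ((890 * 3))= 0.00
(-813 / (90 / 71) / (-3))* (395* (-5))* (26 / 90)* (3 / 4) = -19760507 / 216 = -91483.83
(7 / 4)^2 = 49 / 16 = 3.06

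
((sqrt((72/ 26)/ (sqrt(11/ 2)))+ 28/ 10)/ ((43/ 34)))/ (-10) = -0.31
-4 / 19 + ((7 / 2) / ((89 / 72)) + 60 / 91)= 504772 / 153881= 3.28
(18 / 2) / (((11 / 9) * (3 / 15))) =405 / 11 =36.82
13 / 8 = 1.62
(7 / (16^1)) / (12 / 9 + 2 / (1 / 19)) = 21 / 1888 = 0.01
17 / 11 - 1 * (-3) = 50 / 11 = 4.55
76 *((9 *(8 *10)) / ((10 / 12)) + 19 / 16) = 65754.25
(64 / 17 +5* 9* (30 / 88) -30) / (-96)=8149 / 71808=0.11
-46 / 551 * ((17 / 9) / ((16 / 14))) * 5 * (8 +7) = -68425 / 6612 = -10.35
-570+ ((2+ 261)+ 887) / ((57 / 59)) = 35360 / 57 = 620.35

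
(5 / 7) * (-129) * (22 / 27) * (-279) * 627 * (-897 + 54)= -77502899430 / 7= -11071842775.71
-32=-32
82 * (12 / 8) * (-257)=-31611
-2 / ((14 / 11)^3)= -1331 / 1372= -0.97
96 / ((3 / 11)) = 352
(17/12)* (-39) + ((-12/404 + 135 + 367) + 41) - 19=189363/404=468.72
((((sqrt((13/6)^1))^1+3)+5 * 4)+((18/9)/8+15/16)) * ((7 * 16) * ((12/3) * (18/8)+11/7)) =592 * sqrt(78)/3+28638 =30380.80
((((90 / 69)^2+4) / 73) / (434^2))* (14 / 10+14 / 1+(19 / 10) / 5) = 297453 / 45460897825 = 0.00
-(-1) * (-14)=-14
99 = 99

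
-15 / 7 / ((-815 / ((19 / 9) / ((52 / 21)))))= 0.00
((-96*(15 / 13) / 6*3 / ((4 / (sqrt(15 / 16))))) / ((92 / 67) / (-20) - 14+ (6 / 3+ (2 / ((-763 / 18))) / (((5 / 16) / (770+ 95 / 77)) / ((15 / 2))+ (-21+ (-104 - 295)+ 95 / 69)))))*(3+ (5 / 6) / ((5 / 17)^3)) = 11286712326336083301*sqrt(15) / 1100618060457350786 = 39.72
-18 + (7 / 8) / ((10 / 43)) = -1139 / 80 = -14.24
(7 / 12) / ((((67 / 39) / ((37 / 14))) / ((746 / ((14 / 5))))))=897065 / 3752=239.09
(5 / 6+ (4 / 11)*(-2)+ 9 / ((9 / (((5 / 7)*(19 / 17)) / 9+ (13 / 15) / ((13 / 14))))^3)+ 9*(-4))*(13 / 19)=-127641266416204463 / 5199238335579750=-24.55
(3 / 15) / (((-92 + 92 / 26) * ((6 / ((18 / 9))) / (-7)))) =91 / 17250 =0.01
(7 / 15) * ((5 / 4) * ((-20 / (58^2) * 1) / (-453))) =35 / 4571676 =0.00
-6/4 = -1.50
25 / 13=1.92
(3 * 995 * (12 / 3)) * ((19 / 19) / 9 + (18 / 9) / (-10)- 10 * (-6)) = 2146016 / 3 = 715338.67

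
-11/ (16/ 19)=-209/ 16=-13.06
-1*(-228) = 228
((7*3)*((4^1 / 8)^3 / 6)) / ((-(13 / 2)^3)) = -7 / 4394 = -0.00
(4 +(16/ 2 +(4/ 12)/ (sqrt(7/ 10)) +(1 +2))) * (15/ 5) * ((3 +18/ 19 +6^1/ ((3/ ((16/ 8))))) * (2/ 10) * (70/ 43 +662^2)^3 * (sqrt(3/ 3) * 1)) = 1010497143945156943361528 * sqrt(70)/ 52872155 +9094474295506412490253752/ 1510633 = 6180210093864758544.94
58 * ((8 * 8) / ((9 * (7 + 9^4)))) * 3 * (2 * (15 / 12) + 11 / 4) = 812 / 821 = 0.99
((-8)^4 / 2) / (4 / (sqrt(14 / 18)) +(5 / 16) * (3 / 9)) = -3440640 / 331601 +56623104 * sqrt(7) / 331601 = 441.40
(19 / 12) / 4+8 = 403 / 48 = 8.40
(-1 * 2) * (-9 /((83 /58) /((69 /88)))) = 18009 /1826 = 9.86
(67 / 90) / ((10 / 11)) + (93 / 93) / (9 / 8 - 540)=352223 / 431100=0.82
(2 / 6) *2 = 2 / 3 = 0.67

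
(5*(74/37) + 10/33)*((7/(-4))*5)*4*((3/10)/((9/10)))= -11900/99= -120.20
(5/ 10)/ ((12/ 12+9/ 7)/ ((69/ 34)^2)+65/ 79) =2632833/ 7254878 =0.36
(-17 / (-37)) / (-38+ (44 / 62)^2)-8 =-10682401 / 1333258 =-8.01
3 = 3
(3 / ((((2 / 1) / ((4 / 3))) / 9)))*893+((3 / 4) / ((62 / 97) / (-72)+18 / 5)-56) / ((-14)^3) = 2765560016417 / 172051544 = 16074.02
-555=-555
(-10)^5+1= -99999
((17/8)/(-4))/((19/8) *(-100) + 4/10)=85/37936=0.00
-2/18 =-1/9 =-0.11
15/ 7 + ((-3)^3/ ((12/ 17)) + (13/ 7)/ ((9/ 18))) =-32.39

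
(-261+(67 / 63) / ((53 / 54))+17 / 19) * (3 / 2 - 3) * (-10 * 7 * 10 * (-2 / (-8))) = -68469150 / 1007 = -67993.20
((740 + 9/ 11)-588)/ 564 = 1681/ 6204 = 0.27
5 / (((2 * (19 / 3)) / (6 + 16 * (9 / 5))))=261 / 19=13.74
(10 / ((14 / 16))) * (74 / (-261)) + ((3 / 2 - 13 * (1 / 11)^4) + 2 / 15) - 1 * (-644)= 171834166451 / 267491070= 642.39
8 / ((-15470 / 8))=-32 / 7735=-0.00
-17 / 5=-3.40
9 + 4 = 13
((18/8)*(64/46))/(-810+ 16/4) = -36/9269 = -0.00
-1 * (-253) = 253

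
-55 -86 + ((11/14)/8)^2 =-1768583/12544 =-140.99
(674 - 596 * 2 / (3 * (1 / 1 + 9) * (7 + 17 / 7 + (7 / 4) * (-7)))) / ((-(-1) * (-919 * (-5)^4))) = -815378 / 680634375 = -0.00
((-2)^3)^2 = 64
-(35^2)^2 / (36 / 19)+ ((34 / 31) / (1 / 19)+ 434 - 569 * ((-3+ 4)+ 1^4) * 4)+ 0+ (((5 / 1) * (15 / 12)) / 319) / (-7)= -495971942689 / 623007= -796093.69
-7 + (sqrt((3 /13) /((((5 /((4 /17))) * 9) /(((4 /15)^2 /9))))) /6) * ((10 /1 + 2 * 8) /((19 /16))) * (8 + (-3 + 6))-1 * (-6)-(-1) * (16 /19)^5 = -1427523 /2476099 + 1408 * sqrt(3315) /654075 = -0.45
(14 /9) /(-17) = -14 /153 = -0.09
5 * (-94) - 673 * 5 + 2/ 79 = -302963/ 79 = -3834.97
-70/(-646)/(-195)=-7/12597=-0.00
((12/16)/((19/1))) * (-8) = -6/19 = -0.32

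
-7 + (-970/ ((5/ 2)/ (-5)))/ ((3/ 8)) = 15499/ 3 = 5166.33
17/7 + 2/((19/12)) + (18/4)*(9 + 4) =16543/266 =62.19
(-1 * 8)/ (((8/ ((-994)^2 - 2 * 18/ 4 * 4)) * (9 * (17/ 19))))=-18772000/ 153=-122692.81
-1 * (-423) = 423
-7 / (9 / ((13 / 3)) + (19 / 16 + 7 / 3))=-624 / 499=-1.25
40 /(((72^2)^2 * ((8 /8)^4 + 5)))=5 /20155392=0.00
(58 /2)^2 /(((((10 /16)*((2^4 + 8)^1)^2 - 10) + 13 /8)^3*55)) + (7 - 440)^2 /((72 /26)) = 3548093330809727 /52405683660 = 67704.36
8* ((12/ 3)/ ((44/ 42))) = 336/ 11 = 30.55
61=61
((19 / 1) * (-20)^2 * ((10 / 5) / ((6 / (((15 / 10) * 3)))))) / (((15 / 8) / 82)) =498560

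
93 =93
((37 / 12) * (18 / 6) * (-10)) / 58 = -185 / 116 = -1.59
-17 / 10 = -1.70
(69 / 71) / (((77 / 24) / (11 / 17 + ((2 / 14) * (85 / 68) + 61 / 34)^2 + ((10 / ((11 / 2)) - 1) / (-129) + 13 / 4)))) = 172642935915 / 73237604902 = 2.36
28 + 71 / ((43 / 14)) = 2198 / 43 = 51.12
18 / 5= 3.60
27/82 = 0.33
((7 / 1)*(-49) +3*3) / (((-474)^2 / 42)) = -0.06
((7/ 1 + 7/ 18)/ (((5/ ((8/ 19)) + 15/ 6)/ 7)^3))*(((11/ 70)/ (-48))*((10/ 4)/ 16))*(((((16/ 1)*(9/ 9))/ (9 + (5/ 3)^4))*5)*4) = -1720488/ 205926475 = -0.01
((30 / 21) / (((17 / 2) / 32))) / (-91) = -640 / 10829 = -0.06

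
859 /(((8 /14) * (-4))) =-6013 /16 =-375.81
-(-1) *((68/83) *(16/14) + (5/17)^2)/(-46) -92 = -30902723/335818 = -92.02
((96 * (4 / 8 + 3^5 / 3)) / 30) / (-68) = -326 / 85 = -3.84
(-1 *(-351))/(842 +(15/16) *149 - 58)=5616/14779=0.38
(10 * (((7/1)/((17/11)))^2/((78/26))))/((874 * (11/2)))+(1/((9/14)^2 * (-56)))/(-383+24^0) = 112068971/7815516012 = 0.01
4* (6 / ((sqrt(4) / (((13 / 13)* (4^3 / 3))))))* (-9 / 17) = -2304 / 17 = -135.53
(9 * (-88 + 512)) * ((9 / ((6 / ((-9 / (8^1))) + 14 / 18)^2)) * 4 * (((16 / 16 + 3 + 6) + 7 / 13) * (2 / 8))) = 17439.96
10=10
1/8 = 0.12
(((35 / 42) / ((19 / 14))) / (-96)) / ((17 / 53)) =-1855 / 93024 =-0.02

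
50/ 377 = 0.13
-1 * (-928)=928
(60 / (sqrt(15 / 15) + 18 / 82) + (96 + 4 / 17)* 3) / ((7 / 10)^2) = 574440 / 833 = 689.60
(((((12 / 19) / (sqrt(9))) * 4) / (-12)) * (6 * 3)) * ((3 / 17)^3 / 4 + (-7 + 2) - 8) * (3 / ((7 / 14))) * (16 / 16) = 9196164 / 93347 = 98.52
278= 278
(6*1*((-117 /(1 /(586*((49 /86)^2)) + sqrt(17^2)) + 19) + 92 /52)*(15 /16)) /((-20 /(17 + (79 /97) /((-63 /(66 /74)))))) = -76824897167353 /1157668040984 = -66.36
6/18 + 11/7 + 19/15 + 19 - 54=-1114/35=-31.83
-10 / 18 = -5 / 9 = -0.56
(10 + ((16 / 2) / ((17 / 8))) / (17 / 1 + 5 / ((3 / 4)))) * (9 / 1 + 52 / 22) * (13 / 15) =3985150 / 39831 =100.05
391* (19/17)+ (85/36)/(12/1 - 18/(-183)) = 11615401/26568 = 437.20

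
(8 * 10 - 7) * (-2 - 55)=-4161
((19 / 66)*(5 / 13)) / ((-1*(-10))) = 19 / 1716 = 0.01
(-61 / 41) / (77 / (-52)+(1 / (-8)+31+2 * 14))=-6344 / 244729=-0.03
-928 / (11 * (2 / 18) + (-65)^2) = -2088 / 9509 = -0.22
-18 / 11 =-1.64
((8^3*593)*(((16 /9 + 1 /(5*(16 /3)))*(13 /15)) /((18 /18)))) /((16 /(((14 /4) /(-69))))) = -70529641 /46575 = -1514.32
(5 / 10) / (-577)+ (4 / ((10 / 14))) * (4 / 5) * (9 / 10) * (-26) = -15122141 / 144250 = -104.83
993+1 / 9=8938 / 9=993.11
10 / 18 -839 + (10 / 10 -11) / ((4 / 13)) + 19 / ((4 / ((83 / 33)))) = -340163 / 396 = -859.00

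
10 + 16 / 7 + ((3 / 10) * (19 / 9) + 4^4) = 56473 / 210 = 268.92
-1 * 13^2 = -169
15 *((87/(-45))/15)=-29/15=-1.93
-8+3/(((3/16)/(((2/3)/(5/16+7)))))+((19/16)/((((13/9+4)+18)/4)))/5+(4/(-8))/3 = -9875969/1481220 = -6.67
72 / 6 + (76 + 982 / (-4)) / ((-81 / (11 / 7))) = 5779 / 378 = 15.29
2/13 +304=3954/13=304.15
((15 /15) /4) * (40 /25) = 2 /5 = 0.40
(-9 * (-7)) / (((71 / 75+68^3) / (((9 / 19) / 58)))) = 42525 / 25987883042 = 0.00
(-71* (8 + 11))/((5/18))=-24282/5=-4856.40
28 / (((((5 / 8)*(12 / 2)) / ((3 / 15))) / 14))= 1568 / 75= 20.91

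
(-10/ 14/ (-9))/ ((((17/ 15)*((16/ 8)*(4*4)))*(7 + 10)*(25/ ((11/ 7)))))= 11/ 1359456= 0.00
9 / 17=0.53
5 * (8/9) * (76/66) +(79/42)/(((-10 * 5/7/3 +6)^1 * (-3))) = 4.94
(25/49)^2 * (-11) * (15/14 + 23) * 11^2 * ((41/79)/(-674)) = 34106875/5311012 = 6.42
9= 9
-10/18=-5/9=-0.56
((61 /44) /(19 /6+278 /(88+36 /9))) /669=23 /68684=0.00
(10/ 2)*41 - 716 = -511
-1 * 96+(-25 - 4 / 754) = -45619 / 377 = -121.01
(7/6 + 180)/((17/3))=1087/34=31.97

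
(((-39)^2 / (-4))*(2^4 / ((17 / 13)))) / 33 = -26364 / 187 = -140.98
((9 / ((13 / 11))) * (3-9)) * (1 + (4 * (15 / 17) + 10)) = -11286 / 17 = -663.88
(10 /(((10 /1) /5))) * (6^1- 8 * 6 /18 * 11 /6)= 50 /9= 5.56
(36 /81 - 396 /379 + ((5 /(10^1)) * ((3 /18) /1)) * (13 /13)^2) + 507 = 6910453 /13644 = 506.48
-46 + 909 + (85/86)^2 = 6389973/7396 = 863.98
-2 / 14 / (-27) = 1 / 189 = 0.01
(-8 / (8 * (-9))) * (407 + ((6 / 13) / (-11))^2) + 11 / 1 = 10347230 / 184041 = 56.22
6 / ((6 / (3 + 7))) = 10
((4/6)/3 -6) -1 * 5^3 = -1177/9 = -130.78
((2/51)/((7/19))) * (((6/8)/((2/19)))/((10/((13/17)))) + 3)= 30533/80920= 0.38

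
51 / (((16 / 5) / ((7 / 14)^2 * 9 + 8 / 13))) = 37995 / 832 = 45.67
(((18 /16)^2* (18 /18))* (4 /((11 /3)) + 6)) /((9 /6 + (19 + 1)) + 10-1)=3159 /10736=0.29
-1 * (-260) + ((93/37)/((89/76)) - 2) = 856662/3293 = 260.15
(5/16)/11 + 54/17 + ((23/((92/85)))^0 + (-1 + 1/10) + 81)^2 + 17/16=123073627/18700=6581.48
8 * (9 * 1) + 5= 77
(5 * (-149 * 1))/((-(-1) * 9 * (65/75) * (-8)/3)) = 35.82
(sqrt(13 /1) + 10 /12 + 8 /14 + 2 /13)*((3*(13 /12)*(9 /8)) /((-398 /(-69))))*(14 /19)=176157 /241984 + 56511*sqrt(13) /120992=2.41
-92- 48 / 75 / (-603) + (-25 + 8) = -1643159 / 15075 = -109.00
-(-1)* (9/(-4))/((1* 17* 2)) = -0.07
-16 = -16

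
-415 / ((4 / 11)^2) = -50215 / 16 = -3138.44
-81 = -81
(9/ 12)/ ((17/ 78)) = 117/ 34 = 3.44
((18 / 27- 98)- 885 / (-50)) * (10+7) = -40613 / 30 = -1353.77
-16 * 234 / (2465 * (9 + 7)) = -0.09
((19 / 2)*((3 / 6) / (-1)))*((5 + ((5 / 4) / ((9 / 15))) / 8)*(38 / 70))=-36461 / 2688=-13.56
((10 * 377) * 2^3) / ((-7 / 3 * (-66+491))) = -18096 / 595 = -30.41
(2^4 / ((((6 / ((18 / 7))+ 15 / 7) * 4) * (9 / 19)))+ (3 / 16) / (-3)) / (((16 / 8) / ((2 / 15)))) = 823 / 6768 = 0.12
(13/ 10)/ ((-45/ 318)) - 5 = -14.19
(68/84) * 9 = 51/7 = 7.29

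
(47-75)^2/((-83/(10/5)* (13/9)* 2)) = -7056/1079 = -6.54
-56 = -56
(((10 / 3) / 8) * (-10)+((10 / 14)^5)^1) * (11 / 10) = -883135 / 201684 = -4.38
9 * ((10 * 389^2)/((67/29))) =394947810/67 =5894743.43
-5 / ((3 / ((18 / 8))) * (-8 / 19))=285 / 32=8.91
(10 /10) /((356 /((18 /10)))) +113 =201149 /1780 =113.01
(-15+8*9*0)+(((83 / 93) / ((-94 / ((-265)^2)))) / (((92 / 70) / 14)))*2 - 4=-1429935502 / 100533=-14223.54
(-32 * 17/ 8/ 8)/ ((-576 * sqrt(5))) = 17 * sqrt(5)/ 5760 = 0.01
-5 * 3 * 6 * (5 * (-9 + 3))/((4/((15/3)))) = 3375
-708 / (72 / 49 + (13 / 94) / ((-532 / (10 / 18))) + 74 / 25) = -55763920800 / 348858721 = -159.85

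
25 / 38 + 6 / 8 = 107 / 76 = 1.41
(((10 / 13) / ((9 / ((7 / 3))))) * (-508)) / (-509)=35560 / 178659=0.20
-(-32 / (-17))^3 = -6.67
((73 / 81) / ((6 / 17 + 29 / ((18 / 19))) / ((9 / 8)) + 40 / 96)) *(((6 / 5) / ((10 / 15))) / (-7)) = -44676 / 5386325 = -0.01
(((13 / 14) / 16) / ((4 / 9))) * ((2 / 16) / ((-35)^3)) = -117 / 307328000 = -0.00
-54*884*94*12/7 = -53846208/7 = -7692315.43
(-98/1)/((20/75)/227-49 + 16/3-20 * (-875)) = -333690/59438819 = -0.01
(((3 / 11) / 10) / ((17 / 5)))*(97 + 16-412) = -897 / 374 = -2.40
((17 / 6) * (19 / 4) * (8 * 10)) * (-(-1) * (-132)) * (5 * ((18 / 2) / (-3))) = 2131800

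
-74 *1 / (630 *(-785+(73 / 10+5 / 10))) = 37 / 244818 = 0.00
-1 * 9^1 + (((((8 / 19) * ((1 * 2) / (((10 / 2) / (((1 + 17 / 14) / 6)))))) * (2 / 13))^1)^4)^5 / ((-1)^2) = -170595494088145622253945745616950096591700592628149507224156686236879655063294232951407049 / 18955054898682846917105082846327788510189040794432974883321790044391577797031402587890625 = -9.00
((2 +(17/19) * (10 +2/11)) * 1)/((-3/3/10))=-23220/209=-111.10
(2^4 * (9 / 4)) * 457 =16452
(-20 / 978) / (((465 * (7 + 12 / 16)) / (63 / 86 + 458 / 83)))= -178468 / 5031529803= -0.00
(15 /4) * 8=30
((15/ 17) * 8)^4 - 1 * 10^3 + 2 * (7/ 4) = 248262647/ 167042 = 1486.23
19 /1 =19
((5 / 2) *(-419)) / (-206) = 2095 / 412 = 5.08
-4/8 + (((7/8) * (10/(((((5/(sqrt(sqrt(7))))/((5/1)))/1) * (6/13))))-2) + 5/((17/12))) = 35/34 + 455 * 7^(1/4)/24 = 31.87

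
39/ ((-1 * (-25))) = 39/ 25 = 1.56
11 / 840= 0.01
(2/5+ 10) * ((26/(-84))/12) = -169/630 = -0.27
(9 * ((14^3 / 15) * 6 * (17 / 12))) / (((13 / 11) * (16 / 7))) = 1346961 / 260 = 5180.62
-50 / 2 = -25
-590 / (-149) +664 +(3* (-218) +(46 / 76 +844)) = 4861195 / 5662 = 858.56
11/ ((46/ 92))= 22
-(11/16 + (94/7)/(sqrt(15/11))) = -94* sqrt(165)/105 - 11/16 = -12.19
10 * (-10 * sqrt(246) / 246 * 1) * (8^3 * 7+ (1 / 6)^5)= -696729625 * sqrt(246) / 478224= -22850.75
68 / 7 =9.71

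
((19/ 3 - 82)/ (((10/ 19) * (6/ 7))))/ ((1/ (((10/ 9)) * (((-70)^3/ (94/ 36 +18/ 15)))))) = 16772777.78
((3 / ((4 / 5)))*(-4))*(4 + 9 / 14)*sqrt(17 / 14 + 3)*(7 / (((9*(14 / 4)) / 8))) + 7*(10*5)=350 - 1300*sqrt(826) / 147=95.83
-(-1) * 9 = 9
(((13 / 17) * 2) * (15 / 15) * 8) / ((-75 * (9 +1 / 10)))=-32 / 1785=-0.02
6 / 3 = 2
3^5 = 243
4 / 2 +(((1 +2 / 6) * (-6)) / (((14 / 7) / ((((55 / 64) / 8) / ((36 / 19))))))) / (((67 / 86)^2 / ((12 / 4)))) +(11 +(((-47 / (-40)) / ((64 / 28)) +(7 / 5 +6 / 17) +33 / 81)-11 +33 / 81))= 522319949 / 131868864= 3.96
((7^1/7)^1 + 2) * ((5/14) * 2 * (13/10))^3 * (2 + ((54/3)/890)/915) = 255592389/53204200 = 4.80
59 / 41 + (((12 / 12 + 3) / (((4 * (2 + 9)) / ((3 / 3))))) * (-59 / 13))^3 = 164107674 / 119892487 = 1.37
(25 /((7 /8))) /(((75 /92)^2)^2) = 64.69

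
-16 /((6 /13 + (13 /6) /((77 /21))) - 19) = 4576 /5133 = 0.89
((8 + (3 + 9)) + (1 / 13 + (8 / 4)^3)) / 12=365 / 156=2.34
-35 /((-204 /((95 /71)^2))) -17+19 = 2372603 /1028364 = 2.31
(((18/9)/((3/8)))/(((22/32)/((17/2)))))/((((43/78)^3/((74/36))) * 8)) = 88442432/874577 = 101.13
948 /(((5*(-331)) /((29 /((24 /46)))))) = -31.84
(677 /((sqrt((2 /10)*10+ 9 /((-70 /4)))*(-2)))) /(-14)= 677*sqrt(455) /728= 19.84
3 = 3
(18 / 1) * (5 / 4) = 22.50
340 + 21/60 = 6807/20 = 340.35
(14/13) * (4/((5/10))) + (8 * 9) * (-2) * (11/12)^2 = -1461/13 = -112.38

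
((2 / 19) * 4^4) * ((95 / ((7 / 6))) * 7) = 15360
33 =33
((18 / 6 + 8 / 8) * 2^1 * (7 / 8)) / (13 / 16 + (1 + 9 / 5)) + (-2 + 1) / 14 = 7551 / 4046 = 1.87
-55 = -55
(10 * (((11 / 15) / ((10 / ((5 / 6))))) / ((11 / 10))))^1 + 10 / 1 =95 / 9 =10.56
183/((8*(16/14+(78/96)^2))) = 13664/1077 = 12.69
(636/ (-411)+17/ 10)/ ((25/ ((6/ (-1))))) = -627/ 17125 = -0.04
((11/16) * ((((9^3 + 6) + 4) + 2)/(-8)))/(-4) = 8151/512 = 15.92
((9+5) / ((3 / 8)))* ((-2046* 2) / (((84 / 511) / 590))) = -1644929440 / 3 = -548309813.33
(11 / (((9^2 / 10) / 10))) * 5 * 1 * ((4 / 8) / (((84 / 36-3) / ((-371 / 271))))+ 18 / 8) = 1628000 / 7317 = 222.50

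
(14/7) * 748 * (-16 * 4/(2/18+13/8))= -6893568/125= -55148.54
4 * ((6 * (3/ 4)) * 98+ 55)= 1984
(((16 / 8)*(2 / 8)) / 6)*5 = 5 / 12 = 0.42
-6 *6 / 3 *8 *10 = -960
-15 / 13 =-1.15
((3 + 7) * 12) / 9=13.33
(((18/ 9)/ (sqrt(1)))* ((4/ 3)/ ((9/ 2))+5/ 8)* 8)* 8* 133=423472/ 27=15684.15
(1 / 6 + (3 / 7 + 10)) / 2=5.30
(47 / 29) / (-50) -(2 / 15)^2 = -131 / 2610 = -0.05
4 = 4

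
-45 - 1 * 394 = -439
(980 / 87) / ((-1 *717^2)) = -980 / 44725743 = -0.00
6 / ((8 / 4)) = 3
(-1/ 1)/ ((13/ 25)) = -25/ 13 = -1.92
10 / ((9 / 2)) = 20 / 9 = 2.22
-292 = -292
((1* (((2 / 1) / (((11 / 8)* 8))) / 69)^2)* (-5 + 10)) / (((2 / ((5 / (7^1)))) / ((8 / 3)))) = 400 / 12097701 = 0.00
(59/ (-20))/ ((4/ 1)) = -59/ 80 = -0.74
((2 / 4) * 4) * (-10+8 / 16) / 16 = -19 / 16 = -1.19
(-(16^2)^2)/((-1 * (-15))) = -65536/15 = -4369.07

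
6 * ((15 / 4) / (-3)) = -15 / 2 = -7.50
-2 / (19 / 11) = -22 / 19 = -1.16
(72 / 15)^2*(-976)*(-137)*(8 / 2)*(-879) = -270795681792 / 25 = -10831827271.68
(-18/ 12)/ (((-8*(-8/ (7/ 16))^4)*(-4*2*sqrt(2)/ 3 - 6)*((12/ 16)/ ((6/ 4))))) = -3969/ 4294967296 +441*sqrt(2)/ 1073741824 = -0.00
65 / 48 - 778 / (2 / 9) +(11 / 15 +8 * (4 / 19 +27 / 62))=-164625237 / 47120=-3493.74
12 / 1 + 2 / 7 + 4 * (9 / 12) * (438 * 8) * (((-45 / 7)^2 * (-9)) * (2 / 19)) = -383150962 / 931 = -411547.76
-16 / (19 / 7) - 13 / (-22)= -2217 / 418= -5.30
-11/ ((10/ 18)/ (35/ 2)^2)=-6063.75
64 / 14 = 32 / 7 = 4.57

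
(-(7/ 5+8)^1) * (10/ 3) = -94/ 3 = -31.33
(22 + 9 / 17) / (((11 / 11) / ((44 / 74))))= 8426 / 629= 13.40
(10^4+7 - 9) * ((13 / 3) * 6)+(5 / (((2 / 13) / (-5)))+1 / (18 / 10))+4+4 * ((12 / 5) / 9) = 23381201 / 90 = 259791.12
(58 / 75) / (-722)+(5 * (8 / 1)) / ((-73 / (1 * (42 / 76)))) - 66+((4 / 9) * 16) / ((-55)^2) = -47568725429 / 717460425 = -66.30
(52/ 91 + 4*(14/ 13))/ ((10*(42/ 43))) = 1591/ 3185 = 0.50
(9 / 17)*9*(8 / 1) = 648 / 17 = 38.12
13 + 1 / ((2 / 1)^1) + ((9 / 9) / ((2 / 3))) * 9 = 27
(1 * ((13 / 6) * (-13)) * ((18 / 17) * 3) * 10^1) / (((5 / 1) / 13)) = -39546 / 17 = -2326.24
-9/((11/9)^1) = -81/11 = -7.36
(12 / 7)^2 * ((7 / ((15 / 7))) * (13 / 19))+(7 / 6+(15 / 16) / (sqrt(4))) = 8.20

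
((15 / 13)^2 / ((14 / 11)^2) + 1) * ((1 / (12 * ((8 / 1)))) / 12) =60349 / 38158848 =0.00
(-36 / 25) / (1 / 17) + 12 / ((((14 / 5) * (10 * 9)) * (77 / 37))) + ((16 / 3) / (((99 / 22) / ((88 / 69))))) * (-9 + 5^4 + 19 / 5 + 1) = 22942658821 / 25103925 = 913.91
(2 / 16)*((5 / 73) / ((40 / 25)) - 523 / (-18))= 152941 / 42048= 3.64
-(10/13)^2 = -100/169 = -0.59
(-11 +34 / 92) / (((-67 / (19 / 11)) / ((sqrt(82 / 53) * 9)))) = 83619 * sqrt(4346) / 1796806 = 3.07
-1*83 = -83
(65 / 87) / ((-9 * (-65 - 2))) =0.00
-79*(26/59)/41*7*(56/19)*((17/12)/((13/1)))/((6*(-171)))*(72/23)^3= 606477312/10624942253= 0.06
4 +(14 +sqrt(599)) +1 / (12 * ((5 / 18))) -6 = 36.77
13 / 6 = 2.17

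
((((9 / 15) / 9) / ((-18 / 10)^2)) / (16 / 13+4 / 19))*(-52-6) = -0.83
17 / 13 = 1.31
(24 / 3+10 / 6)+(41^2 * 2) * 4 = 40373 / 3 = 13457.67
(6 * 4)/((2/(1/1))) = 12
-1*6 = -6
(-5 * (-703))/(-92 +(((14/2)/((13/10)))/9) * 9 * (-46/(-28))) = -45695/1081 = -42.27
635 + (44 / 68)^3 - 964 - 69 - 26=-2081781 / 4913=-423.73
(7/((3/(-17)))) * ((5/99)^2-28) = 32653957/29403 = 1110.57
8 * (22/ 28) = 44/ 7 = 6.29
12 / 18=2 / 3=0.67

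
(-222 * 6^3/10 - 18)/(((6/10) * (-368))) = 4011/184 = 21.80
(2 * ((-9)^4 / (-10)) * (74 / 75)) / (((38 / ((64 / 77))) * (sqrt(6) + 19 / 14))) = 10357632 / 1120625 -145006848 * sqrt(6) / 21291875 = -7.44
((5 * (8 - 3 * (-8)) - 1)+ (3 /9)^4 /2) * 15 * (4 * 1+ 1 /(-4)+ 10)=32795.02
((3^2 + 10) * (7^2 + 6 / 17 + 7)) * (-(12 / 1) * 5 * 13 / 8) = -104393.82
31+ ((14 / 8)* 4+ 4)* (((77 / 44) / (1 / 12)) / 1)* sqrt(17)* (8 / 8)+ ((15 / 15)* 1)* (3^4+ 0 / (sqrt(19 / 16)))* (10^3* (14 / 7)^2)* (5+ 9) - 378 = 231* sqrt(17)+ 4535653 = 4536605.44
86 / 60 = 43 / 30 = 1.43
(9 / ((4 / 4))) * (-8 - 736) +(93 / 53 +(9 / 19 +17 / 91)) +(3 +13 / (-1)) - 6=-614846221 / 91637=-6709.58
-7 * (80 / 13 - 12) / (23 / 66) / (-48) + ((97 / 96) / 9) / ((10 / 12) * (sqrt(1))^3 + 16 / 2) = -5553805 / 2281968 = -2.43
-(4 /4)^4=-1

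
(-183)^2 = 33489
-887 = -887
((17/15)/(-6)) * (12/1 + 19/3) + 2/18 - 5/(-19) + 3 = -91/1026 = -0.09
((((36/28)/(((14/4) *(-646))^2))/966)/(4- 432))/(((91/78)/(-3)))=27/17261035659532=0.00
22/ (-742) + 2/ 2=360/ 371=0.97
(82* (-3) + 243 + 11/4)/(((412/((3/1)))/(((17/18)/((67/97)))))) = -1649/662496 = -0.00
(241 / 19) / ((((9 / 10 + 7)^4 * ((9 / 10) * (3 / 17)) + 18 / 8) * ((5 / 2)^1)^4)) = 10488320 / 20054066553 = 0.00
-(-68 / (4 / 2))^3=39304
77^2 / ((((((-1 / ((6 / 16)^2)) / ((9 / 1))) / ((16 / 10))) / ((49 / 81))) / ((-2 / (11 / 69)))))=91117.95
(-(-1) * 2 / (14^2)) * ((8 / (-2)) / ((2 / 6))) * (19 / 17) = -114 / 833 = -0.14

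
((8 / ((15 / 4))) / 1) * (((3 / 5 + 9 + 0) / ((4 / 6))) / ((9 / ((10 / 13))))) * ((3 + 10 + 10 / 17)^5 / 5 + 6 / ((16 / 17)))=243282.30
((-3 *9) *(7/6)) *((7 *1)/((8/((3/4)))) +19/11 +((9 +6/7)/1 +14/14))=-293625/704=-417.08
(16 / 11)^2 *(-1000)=-256000 / 121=-2115.70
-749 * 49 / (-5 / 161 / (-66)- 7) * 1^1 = 389984826 / 74377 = 5243.35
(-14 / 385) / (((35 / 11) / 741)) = -1482 / 175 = -8.47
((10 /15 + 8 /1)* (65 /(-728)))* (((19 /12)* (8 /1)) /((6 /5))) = -6175 /756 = -8.17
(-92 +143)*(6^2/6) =306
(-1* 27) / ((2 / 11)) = -297 / 2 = -148.50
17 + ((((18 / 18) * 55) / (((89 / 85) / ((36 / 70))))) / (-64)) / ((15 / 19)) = 328253 / 19936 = 16.47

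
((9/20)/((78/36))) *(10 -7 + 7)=27/13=2.08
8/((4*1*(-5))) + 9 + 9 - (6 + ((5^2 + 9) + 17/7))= -869/35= -24.83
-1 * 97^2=-9409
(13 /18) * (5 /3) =65 /54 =1.20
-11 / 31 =-0.35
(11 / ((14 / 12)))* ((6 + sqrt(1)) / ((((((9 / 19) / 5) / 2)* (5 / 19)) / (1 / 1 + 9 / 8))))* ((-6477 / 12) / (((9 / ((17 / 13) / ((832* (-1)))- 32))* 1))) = 50447475540077 / 2336256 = 21593299.51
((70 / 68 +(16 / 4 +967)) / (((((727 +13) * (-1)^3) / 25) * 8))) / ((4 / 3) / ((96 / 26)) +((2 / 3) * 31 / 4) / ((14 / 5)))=-10410435 / 5595584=-1.86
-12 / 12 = -1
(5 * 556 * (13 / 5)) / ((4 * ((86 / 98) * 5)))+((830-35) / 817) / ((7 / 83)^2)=109817308 / 200165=548.63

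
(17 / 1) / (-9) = -17 / 9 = -1.89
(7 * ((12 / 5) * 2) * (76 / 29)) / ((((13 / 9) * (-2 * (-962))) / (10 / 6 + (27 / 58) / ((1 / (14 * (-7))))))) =-36618624 / 26293865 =-1.39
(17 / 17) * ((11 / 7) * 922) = 1448.86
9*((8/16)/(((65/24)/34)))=3672/65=56.49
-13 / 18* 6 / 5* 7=-91 / 15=-6.07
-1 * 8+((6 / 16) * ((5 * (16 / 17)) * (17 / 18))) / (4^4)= -6139 / 768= -7.99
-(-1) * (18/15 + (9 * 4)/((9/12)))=246/5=49.20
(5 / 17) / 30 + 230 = 23461 / 102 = 230.01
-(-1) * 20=20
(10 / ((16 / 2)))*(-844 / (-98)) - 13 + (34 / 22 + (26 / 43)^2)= -645079 / 1993222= -0.32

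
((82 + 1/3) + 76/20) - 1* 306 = -3298/15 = -219.87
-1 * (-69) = 69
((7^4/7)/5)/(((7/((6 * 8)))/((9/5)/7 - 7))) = -79296/25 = -3171.84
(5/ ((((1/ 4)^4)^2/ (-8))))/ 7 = -2621440/ 7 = -374491.43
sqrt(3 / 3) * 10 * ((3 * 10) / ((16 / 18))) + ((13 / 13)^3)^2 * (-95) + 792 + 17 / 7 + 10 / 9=130793 / 126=1038.04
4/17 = 0.24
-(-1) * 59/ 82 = 59/ 82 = 0.72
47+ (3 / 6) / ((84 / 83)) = 7979 / 168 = 47.49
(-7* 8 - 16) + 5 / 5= -71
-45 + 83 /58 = -43.57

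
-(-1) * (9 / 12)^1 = 0.75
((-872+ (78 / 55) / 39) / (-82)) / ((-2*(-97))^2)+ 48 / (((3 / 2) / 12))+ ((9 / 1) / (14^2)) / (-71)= 56689842659883 / 147629938610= 384.00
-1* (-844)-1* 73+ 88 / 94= 36281 / 47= 771.94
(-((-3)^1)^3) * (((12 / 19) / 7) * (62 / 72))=279 / 133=2.10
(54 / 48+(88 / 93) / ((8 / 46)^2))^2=581436769 / 553536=1050.40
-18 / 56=-9 / 28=-0.32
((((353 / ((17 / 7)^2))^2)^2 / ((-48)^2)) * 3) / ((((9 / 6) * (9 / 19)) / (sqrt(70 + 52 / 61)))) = 1700735365460041939 * sqrt(263642) / 4411803842045568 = 197937.39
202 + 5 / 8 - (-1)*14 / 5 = 8217 / 40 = 205.42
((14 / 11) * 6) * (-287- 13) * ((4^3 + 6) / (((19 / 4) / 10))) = -70560000 / 209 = -337607.66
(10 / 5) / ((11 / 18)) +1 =47 / 11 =4.27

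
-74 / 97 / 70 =-37 / 3395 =-0.01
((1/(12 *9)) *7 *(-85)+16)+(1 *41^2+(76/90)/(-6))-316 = 27507/20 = 1375.35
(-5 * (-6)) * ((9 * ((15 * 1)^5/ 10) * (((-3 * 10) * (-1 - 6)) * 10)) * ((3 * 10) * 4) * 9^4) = 33899292787500000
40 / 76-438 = -8312 / 19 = -437.47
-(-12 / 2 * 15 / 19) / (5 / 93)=1674 / 19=88.11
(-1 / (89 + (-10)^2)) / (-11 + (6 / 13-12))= 13 / 55377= 0.00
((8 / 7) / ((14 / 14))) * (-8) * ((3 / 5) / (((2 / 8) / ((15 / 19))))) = -17.32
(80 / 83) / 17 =80 / 1411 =0.06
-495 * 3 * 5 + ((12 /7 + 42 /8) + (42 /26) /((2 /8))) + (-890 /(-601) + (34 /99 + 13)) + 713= -144754221935 /21657636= -6683.75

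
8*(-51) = -408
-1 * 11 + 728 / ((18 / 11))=3905 / 9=433.89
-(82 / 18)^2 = -1681 / 81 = -20.75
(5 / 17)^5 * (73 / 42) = 228125 / 59633994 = 0.00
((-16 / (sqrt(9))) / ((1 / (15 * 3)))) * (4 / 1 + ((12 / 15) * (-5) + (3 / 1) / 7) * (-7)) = -6960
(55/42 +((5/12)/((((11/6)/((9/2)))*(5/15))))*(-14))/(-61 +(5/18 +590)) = -57720/733579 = -0.08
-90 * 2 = -180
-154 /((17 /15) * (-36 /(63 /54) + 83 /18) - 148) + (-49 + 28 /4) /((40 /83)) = -579720477 /6718780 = -86.28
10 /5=2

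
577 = 577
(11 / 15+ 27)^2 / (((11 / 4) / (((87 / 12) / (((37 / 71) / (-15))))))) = -356322304 / 6105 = -58365.65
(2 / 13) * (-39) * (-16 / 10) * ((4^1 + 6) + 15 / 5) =624 / 5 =124.80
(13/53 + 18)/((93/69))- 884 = -1430171/1643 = -870.46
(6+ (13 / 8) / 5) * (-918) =-116127 / 20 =-5806.35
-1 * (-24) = 24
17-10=7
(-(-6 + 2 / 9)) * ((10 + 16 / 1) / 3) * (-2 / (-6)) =16.69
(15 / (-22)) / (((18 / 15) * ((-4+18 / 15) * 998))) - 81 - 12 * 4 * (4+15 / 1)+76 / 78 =-23784754277 / 23975952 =-992.03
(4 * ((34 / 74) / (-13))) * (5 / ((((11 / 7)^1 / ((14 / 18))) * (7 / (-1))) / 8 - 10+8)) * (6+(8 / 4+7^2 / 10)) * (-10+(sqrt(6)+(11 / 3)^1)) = -1555568 / 101491+245616 * sqrt(6) / 101491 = -9.40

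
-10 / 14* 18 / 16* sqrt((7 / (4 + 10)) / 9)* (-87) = 1305* sqrt(2) / 112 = 16.48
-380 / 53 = -7.17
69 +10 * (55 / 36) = 1517 / 18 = 84.28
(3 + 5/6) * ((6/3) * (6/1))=46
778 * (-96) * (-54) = 4033152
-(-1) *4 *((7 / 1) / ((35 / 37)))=148 / 5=29.60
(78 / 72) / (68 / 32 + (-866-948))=-2 / 3345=-0.00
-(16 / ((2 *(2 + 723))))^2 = -64 / 525625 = -0.00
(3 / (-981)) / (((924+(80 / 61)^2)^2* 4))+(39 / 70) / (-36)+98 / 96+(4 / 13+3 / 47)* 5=950193461052934449059 / 331891096338156089280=2.86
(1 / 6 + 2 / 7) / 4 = 19 / 168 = 0.11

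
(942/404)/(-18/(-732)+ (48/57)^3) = 197065929/52549189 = 3.75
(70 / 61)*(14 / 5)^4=537824 / 7625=70.53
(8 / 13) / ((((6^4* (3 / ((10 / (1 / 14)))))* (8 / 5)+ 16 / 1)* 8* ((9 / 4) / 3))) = 175 / 103116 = 0.00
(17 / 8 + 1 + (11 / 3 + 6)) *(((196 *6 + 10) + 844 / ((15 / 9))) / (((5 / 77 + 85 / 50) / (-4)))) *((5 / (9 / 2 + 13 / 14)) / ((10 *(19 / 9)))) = -700116263 / 327066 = -2140.60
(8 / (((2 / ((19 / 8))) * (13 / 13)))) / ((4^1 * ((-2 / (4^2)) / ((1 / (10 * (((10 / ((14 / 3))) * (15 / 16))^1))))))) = -1064 / 1125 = -0.95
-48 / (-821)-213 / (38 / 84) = -7343754 / 15599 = -470.78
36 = 36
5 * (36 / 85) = 36 / 17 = 2.12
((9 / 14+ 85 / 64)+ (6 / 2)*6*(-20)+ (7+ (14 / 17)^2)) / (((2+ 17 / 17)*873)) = -1680023 / 12558784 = -0.13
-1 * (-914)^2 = -835396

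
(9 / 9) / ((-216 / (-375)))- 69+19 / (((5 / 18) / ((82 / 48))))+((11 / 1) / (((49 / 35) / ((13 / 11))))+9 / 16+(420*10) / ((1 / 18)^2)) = 6858731549 / 5040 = 1360859.43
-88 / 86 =-44 / 43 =-1.02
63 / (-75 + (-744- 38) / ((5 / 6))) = -0.06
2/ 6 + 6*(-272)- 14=-4937/ 3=-1645.67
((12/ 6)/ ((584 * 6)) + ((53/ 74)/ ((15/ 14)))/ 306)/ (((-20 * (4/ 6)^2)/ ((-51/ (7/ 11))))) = 1503007/ 60502400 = 0.02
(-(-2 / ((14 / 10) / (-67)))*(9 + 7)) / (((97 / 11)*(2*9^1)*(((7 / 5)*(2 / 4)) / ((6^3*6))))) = -84902400 / 4753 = -17862.91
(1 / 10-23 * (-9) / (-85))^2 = 157609 / 28900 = 5.45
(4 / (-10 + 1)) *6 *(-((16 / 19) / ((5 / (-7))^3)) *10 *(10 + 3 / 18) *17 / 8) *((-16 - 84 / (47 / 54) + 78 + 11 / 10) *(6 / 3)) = 89366652368 / 1004625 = 88955.23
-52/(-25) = 52/25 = 2.08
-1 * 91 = -91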